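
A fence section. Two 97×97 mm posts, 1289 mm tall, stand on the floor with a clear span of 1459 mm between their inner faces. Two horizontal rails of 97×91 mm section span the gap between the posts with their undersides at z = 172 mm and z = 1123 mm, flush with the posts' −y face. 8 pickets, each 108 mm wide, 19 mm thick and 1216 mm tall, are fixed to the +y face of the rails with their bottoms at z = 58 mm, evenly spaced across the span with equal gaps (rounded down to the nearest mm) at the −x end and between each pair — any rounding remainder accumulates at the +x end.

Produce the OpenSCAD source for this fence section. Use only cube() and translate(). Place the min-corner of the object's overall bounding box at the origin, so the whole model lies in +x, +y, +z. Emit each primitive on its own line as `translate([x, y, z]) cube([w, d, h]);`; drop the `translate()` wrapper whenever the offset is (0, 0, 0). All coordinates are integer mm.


cube([97, 97, 1289]);
translate([1556, 0, 0]) cube([97, 97, 1289]);
translate([97, 0, 172]) cube([1459, 97, 91]);
translate([97, 0, 1123]) cube([1459, 97, 91]);
translate([163, 97, 58]) cube([108, 19, 1216]);
translate([337, 97, 58]) cube([108, 19, 1216]);
translate([511, 97, 58]) cube([108, 19, 1216]);
translate([685, 97, 58]) cube([108, 19, 1216]);
translate([859, 97, 58]) cube([108, 19, 1216]);
translate([1033, 97, 58]) cube([108, 19, 1216]);
translate([1207, 97, 58]) cube([108, 19, 1216]);
translate([1381, 97, 58]) cube([108, 19, 1216]);


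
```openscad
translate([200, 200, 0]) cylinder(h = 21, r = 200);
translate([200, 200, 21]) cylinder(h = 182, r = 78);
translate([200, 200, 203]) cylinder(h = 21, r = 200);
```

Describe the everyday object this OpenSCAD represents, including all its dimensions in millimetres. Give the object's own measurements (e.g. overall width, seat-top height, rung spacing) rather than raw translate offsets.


A spool: two coaxial disc flanges of radius 200 mm and thickness 21 mm, joined by a core cylinder of radius 78 mm and height 182 mm. The lower flange rests on z = 0 and the three cylinders share a vertical axis.


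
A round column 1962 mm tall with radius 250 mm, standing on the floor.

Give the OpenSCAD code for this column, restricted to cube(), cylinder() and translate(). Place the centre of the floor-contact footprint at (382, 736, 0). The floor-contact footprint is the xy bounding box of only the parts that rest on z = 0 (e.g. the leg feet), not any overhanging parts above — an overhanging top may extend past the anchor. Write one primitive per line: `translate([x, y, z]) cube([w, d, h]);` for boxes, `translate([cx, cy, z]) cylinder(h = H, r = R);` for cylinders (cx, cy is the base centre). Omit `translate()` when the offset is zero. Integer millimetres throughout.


translate([382, 736, 0]) cylinder(h = 1962, r = 250);


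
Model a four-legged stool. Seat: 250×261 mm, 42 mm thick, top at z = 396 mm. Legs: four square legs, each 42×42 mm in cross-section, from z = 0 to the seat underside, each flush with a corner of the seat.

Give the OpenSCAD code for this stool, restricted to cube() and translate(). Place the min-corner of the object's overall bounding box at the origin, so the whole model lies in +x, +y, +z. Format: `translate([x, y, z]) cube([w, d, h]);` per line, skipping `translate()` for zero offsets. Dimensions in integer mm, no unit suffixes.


// leg_h = 396 - 42 = 354
translate([0, 0, 354]) cube([250, 261, 42]);
cube([42, 42, 354]);
translate([208, 0, 0]) cube([42, 42, 354]);
translate([0, 219, 0]) cube([42, 42, 354]);
translate([208, 219, 0]) cube([42, 42, 354]);


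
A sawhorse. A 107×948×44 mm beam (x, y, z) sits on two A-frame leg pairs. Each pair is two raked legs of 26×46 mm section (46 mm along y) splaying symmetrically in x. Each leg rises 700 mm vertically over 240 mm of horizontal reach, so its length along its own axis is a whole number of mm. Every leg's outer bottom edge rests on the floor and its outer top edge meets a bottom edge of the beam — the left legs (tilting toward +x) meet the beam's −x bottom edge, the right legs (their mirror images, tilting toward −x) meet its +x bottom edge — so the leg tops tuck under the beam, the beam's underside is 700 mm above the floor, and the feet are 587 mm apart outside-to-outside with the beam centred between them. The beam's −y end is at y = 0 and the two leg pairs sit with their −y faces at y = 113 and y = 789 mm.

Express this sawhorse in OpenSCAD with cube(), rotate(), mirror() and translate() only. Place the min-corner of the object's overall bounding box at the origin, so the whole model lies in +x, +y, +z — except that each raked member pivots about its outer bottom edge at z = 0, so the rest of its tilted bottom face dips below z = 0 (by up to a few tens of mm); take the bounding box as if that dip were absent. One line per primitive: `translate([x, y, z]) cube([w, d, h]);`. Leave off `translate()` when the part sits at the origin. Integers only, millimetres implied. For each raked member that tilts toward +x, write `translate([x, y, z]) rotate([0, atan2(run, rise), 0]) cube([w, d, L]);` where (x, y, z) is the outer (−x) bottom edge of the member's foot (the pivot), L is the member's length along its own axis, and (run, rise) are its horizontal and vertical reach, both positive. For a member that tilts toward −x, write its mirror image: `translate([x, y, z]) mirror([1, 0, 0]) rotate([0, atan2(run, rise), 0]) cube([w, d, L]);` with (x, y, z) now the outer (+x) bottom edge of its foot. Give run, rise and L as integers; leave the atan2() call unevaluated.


translate([240, 0, 700]) cube([107, 948, 44]);
translate([0, 113, 0]) rotate([0, atan2(240, 700), 0]) cube([26, 46, 740]);
translate([587, 113, 0]) mirror([1, 0, 0]) rotate([0, atan2(240, 700), 0]) cube([26, 46, 740]);
translate([0, 789, 0]) rotate([0, atan2(240, 700), 0]) cube([26, 46, 740]);
translate([587, 789, 0]) mirror([1, 0, 0]) rotate([0, atan2(240, 700), 0]) cube([26, 46, 740]);


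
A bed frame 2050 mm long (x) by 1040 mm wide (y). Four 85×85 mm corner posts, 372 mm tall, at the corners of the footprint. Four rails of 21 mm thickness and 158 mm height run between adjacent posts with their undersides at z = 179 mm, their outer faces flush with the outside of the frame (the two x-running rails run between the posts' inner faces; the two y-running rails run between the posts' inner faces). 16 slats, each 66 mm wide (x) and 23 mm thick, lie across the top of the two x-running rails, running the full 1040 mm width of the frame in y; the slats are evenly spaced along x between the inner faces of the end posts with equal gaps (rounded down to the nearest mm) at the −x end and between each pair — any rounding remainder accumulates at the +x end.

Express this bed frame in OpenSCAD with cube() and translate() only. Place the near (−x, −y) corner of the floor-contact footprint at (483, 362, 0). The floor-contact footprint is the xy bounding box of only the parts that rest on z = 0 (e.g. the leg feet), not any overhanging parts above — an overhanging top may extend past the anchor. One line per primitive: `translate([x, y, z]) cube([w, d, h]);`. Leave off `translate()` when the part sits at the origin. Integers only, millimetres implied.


translate([483, 362, 0]) cube([85, 85, 372]);
translate([483, 1317, 0]) cube([85, 85, 372]);
translate([2448, 362, 0]) cube([85, 85, 372]);
translate([2448, 1317, 0]) cube([85, 85, 372]);
translate([568, 362, 179]) cube([1880, 21, 158]);
translate([568, 1381, 179]) cube([1880, 21, 158]);
translate([483, 447, 179]) cube([21, 870, 158]);
translate([2512, 447, 179]) cube([21, 870, 158]);
translate([616, 362, 337]) cube([66, 1040, 23]);
translate([730, 362, 337]) cube([66, 1040, 23]);
translate([844, 362, 337]) cube([66, 1040, 23]);
translate([958, 362, 337]) cube([66, 1040, 23]);
translate([1072, 362, 337]) cube([66, 1040, 23]);
translate([1186, 362, 337]) cube([66, 1040, 23]);
translate([1300, 362, 337]) cube([66, 1040, 23]);
translate([1414, 362, 337]) cube([66, 1040, 23]);
translate([1528, 362, 337]) cube([66, 1040, 23]);
translate([1642, 362, 337]) cube([66, 1040, 23]);
translate([1756, 362, 337]) cube([66, 1040, 23]);
translate([1870, 362, 337]) cube([66, 1040, 23]);
translate([1984, 362, 337]) cube([66, 1040, 23]);
translate([2098, 362, 337]) cube([66, 1040, 23]);
translate([2212, 362, 337]) cube([66, 1040, 23]);
translate([2326, 362, 337]) cube([66, 1040, 23]);


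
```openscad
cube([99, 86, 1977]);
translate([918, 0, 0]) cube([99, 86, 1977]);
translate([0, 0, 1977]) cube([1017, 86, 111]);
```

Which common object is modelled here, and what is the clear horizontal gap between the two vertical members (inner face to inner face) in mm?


A door frame. The clear opening width is 819 mm.

Two 1977 mm tall posts with a header on top — a door frame. The left jamb is 99 mm wide at x = 0; the right jamb starts at x = 918. The clear opening is 918 − 99 = 819 mm.


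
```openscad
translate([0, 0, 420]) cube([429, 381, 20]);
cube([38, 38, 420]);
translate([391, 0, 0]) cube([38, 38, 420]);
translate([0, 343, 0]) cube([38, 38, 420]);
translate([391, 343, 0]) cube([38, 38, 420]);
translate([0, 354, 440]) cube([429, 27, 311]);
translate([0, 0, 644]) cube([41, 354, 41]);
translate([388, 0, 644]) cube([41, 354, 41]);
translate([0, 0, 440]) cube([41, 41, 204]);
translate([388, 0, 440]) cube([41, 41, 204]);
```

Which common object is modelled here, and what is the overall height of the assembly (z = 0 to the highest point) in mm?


A chair. The overall height is 751 mm.

A slab on four corner posts with a tall panel at the back — a chair. The seat slab sits at z = 420 with thickness 20, and the 311 mm backrest starts at the seat top, so the overall height is 420 + 20 + 311 = 751 mm.


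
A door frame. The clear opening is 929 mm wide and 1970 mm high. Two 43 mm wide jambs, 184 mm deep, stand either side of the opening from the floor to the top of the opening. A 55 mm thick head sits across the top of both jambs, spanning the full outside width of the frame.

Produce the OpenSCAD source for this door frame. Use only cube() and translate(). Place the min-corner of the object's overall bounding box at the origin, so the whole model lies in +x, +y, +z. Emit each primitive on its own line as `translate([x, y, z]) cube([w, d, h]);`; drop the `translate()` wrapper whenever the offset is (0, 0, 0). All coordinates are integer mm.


cube([43, 184, 1970]);
translate([972, 0, 0]) cube([43, 184, 1970]);
translate([0, 0, 1970]) cube([1015, 184, 55]);


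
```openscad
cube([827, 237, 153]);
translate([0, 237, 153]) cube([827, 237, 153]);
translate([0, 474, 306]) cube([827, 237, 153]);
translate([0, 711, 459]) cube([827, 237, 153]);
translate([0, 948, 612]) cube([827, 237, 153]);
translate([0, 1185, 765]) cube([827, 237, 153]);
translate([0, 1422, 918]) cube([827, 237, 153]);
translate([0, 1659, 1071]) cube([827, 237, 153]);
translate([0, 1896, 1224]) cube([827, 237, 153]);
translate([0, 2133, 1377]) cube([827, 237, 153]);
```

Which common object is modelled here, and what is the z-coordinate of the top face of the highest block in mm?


A staircase. The total rise is 1530 mm.

10 identical blocks, each offset up and back from the previous — a staircase. Each step is 153 mm tall and there are 10 of them, so the total rise is 10 × 153 = 1530 mm.


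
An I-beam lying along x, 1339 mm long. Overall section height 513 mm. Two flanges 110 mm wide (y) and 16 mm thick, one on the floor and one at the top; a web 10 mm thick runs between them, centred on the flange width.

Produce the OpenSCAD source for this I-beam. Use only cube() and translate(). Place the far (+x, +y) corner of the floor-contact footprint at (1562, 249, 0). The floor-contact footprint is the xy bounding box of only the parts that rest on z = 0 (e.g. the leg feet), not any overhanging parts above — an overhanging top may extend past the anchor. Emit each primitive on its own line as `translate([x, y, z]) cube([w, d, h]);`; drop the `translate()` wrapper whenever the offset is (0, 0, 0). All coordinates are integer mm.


translate([223, 139, 0]) cube([1339, 110, 16]);
translate([223, 189, 16]) cube([1339, 10, 481]);
translate([223, 139, 497]) cube([1339, 110, 16]);


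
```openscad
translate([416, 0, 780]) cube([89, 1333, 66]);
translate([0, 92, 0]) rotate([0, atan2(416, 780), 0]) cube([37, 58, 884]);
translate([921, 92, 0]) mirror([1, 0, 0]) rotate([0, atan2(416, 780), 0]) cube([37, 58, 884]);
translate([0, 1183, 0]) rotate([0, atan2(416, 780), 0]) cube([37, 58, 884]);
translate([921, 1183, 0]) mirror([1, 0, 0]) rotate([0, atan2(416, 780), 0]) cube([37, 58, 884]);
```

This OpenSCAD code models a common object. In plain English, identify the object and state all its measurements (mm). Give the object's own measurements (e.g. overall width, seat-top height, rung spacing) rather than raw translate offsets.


A sawhorse. A 89×1333×66 mm beam (x, y, z) sits on two A-frame leg pairs. Each pair is two raked legs of 37×58 mm section (58 mm along y) splaying symmetrically in x. Each leg rises 780 mm vertically over 416 mm of horizontal reach and is 884 mm long along its own axis. Every leg's outer bottom edge rests on the floor and its outer top edge meets a bottom edge of the beam — the left legs (tilting toward +x) meet the beam's −x bottom edge, the right legs (their mirror images, tilting toward −x) meet its +x bottom edge — so the leg tops tuck under the beam, the beam's underside is 780 mm above the floor, and the feet are 921 mm apart outside-to-outside with the beam centred between them. The two leg pairs are set in 92 mm from either end of the beam.


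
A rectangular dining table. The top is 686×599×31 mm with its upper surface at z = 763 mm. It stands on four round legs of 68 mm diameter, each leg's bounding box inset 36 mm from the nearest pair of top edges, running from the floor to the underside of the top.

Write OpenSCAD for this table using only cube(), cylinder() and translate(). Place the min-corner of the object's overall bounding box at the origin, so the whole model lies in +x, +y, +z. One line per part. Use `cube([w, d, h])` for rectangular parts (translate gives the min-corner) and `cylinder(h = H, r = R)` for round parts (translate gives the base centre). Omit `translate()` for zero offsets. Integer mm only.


translate([0, 0, 732]) cube([686, 599, 31]);
translate([70, 70, 0]) cylinder(h = 732, r = 34);
translate([616, 70, 0]) cylinder(h = 732, r = 34);
translate([70, 529, 0]) cylinder(h = 732, r = 34);
translate([616, 529, 0]) cylinder(h = 732, r = 34);


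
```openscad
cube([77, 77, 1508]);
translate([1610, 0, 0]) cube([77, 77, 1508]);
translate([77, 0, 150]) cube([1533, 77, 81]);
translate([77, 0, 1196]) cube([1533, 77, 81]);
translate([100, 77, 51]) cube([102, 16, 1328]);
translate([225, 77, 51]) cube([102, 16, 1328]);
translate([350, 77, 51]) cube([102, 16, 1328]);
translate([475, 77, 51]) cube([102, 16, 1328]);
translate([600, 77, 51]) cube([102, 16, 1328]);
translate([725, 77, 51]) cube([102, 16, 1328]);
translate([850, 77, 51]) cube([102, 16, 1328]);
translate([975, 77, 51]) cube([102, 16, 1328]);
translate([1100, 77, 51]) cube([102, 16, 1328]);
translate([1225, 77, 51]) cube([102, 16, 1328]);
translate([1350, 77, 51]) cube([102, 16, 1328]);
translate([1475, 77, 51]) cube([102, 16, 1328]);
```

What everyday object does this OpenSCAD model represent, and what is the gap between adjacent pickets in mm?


A fence section. The picket gap is 23 mm.

Two posts, two rails, 12 pickets — a fence section. Span 1533 mm holds 12 pickets of 102 mm with 13 equal gaps: ⌊(1533 − 12·102) / 13⌋ = 23 mm.


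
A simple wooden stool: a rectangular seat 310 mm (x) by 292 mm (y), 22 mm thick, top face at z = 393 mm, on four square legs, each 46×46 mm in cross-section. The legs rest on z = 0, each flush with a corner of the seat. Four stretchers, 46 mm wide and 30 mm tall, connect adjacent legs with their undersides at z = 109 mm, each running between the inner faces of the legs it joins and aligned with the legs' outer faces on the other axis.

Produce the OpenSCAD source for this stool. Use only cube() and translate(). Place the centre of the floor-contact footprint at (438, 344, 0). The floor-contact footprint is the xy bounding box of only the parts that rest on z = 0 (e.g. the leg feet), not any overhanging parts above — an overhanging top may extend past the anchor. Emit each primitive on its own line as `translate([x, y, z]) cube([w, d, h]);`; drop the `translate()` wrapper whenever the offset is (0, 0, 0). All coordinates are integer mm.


translate([283, 198, 371]) cube([310, 292, 22]);
translate([283, 198, 0]) cube([46, 46, 371]);
translate([547, 198, 0]) cube([46, 46, 371]);
translate([283, 444, 0]) cube([46, 46, 371]);
translate([547, 444, 0]) cube([46, 46, 371]);
translate([329, 198, 109]) cube([218, 46, 30]);
translate([329, 444, 109]) cube([218, 46, 30]);
translate([283, 244, 109]) cube([46, 200, 30]);
translate([547, 244, 109]) cube([46, 200, 30]);


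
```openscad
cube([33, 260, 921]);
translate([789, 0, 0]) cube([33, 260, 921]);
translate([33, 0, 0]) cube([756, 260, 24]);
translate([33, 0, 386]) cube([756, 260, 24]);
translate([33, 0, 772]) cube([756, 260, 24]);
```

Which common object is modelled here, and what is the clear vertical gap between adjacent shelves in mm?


A bookshelf. The clear shelf gap is 362 mm.

Two tall side panels with 3 horizontal boards between them — a bookshelf. The first two shelf undersides are at z = 0 and z = 386; with shelf thickness 24, the clear gap is 386 − 0 − 24 = 362 mm.


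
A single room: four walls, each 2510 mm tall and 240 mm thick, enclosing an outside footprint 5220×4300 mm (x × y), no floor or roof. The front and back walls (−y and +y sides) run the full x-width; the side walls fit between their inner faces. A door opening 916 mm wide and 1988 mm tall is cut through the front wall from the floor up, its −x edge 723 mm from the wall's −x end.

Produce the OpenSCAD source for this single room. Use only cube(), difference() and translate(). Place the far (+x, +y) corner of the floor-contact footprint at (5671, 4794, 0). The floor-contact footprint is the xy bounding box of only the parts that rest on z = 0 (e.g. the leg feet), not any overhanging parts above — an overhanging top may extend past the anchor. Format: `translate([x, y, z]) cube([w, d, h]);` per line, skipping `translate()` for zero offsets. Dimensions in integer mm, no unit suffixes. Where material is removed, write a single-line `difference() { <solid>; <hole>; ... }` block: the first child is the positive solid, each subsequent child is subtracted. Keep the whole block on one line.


difference() { translate([451, 494, 0]) cube([5220, 240, 2510]); translate([1174, 494, 0]) cube([916, 240, 1988]); }
translate([451, 4554, 0]) cube([5220, 240, 2510]);
translate([451, 734, 0]) cube([240, 3820, 2510]);
translate([5431, 734, 0]) cube([240, 3820, 2510]);


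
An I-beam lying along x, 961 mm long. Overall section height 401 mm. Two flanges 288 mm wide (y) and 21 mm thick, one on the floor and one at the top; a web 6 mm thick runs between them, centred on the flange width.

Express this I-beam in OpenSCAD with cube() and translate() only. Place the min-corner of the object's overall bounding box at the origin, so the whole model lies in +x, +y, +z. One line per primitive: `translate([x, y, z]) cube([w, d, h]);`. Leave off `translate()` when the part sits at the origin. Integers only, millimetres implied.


cube([961, 288, 21]);
translate([0, 141, 21]) cube([961, 6, 359]);
translate([0, 0, 380]) cube([961, 288, 21]);


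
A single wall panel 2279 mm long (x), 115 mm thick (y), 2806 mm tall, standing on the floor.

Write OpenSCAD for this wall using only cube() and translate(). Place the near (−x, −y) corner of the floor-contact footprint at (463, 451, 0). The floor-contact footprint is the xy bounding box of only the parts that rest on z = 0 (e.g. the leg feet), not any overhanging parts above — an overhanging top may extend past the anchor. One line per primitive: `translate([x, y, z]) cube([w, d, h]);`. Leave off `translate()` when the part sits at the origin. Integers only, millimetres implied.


translate([463, 451, 0]) cube([2279, 115, 2806]);


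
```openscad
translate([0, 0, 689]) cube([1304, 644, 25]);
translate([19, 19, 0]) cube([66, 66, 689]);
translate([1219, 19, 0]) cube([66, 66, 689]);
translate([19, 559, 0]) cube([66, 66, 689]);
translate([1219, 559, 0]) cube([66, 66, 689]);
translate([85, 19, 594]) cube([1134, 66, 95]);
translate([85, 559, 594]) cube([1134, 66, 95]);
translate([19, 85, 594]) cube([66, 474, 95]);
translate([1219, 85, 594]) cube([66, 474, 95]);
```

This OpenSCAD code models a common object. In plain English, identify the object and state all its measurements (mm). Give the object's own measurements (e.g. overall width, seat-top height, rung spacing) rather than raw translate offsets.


A rectangular dining table. The top is 1304×644×25 mm with its upper surface at z = 714 mm. It stands on four 66×66 mm square legs, each inset 19 mm from the nearest pair of top edges, running from the floor to the underside of the top. Four apron rails, 66 mm thick and 95 mm tall, run between adjacent legs with their top edges flush with the underside of the top and their outer faces flush with the legs' outer faces.


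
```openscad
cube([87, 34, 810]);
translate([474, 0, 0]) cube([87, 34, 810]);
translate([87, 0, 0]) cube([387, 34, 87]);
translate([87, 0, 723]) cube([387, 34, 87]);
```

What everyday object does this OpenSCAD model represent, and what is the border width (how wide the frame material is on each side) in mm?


A picture frame. The border width is 87 mm.

Four thin pieces enclosing a rectangular opening — a picture frame. The two full-height stiles are 810 mm tall; the top rail sits at z = 723 and is 87 mm tall, so the border above the opening is 810 − 723 = 87 mm, matching the stile x-width.


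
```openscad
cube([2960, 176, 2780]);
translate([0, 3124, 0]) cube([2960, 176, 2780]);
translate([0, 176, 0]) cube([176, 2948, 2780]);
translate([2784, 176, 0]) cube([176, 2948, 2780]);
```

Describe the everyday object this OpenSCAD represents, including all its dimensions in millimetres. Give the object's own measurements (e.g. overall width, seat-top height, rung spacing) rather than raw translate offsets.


The wall frame of a small rectangular building: four walls, each 2780 mm tall and 176 mm thick, enclosing a footprint 2960 mm (x) by 3300 mm (y) outside-to-outside, with no floor or roof. The front and back walls (the −y and +y sides) span the full width; the two side walls fit between them.


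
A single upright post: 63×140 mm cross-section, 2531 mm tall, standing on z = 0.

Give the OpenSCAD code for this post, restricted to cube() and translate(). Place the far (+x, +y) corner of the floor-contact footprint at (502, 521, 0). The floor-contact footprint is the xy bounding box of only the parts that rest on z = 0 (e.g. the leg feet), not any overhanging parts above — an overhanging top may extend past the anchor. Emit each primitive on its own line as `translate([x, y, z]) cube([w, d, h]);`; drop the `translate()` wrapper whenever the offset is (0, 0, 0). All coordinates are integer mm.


translate([439, 381, 0]) cube([63, 140, 2531]);


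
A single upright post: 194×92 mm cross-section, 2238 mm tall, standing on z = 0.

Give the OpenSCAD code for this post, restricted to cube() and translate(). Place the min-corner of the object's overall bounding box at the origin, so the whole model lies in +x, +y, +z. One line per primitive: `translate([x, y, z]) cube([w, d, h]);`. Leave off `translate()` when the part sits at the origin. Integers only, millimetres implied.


cube([194, 92, 2238]);


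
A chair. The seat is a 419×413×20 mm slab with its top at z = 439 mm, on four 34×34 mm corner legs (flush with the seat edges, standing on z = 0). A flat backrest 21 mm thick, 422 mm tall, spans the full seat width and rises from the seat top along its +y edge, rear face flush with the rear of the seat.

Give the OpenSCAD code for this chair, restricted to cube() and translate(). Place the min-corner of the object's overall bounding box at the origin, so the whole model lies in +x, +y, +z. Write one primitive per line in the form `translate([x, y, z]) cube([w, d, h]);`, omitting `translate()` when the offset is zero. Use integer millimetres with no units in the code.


translate([0, 0, 419]) cube([419, 413, 20]);
cube([34, 34, 419]);
translate([385, 0, 0]) cube([34, 34, 419]);
translate([0, 379, 0]) cube([34, 34, 419]);
translate([385, 379, 0]) cube([34, 34, 419]);
translate([0, 392, 439]) cube([419, 21, 422]);


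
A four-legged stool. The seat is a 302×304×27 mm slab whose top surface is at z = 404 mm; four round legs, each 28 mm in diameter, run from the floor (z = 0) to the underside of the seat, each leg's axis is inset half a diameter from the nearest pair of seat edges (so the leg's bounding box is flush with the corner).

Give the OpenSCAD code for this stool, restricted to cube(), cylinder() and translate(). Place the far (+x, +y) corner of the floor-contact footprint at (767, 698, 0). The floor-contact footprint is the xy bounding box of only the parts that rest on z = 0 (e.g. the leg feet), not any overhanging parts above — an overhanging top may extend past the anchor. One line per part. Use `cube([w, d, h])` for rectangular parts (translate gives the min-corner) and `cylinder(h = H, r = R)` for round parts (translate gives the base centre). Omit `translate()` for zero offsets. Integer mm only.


translate([465, 394, 377]) cube([302, 304, 27]);
translate([479, 408, 0]) cylinder(h = 377, r = 14);
translate([753, 408, 0]) cylinder(h = 377, r = 14);
translate([479, 684, 0]) cylinder(h = 377, r = 14);
translate([753, 684, 0]) cylinder(h = 377, r = 14);


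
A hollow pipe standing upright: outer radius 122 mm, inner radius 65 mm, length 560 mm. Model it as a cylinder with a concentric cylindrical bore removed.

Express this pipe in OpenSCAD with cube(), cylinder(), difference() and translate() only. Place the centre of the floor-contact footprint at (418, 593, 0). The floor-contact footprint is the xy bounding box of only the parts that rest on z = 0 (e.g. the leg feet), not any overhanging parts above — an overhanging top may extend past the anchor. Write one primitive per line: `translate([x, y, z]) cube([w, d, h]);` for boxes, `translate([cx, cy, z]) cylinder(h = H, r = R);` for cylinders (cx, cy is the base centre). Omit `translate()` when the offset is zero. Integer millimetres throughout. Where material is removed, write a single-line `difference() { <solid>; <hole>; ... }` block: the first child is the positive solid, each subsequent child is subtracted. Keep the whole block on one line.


difference() { translate([418, 593, 0]) cylinder(h = 560, r = 122); translate([418, 593, 0]) cylinder(h = 560, r = 65); }


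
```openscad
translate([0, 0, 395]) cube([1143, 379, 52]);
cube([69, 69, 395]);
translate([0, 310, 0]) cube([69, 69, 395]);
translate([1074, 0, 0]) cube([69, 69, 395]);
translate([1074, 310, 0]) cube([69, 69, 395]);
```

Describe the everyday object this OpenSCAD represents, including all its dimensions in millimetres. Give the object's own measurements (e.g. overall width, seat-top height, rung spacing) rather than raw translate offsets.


A long wooden bench with a 1143 mm (x) × 379 mm (y) seat, 52 mm thick, its top surface 447 mm above the floor. Four 69 mm square legs at the seat corners, flush with the edges, run from z = 0 to the seat underside.


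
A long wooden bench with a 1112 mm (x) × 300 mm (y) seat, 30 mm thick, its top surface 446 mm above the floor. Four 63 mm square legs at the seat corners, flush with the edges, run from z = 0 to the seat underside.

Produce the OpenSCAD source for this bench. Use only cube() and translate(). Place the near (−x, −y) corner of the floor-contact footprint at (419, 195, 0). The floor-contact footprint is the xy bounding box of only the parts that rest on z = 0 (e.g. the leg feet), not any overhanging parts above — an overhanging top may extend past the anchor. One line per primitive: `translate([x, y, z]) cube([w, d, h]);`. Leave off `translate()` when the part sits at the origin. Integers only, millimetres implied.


translate([419, 195, 416]) cube([1112, 300, 30]);
translate([419, 195, 0]) cube([63, 63, 416]);
translate([419, 432, 0]) cube([63, 63, 416]);
translate([1468, 195, 0]) cube([63, 63, 416]);
translate([1468, 432, 0]) cube([63, 63, 416]);


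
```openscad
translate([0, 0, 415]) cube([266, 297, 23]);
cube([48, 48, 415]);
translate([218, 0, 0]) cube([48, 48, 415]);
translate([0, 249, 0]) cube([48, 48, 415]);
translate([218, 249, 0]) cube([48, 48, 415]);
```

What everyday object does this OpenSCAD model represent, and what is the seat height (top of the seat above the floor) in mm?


A stool. The seat height is 438 mm.

A 266×297×23 slab at z = 415 on four corner posts — a stool. The seat top is 415 + 23 = 438 mm.


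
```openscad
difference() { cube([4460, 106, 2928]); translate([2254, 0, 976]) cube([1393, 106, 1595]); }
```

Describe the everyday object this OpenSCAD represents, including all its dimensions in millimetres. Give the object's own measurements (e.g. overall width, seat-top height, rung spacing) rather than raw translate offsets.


A wall 4460 mm long (x), 106 mm thick (y), 2928 mm tall, with a rectangular window opening cut through it. The opening is 1393 mm wide and 1595 mm tall; its sill is at z = 976 mm and its near (−x) edge is 2254 mm from the wall's −x end. The opening passes through the full wall thickness.


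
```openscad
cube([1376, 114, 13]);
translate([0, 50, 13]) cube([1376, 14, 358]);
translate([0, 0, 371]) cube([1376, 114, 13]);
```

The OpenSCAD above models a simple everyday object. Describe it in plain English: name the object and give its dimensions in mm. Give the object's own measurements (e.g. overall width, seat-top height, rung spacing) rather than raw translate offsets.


An I-beam lying along x, 1376 mm long. Overall section height 384 mm. Two flanges 114 mm wide (y) and 13 mm thick, one on the floor and one at the top; a web 14 mm thick runs between them, centred on the flange width.


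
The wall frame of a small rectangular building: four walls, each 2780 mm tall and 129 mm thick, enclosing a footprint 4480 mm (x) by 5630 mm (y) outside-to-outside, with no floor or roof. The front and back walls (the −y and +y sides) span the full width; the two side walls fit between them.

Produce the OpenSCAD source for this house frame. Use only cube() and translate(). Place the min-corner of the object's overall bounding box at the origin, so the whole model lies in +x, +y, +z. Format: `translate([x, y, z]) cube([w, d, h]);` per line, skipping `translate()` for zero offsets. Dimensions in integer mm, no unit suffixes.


cube([4480, 129, 2780]);
translate([0, 5501, 0]) cube([4480, 129, 2780]);
translate([0, 129, 0]) cube([129, 5372, 2780]);
translate([4351, 129, 0]) cube([129, 5372, 2780]);


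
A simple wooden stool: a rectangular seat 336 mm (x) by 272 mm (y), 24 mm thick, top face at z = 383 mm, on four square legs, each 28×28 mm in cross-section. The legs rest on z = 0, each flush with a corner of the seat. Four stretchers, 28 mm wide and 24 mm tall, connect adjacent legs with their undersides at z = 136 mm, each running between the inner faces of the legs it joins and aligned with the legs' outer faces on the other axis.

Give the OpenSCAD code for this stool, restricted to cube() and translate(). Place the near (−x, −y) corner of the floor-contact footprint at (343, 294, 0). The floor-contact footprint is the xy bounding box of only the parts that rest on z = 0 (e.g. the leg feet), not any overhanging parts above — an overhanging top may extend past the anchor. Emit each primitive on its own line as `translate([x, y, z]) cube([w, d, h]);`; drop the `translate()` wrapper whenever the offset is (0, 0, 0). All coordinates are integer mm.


translate([343, 294, 359]) cube([336, 272, 24]);
translate([343, 294, 0]) cube([28, 28, 359]);
translate([651, 294, 0]) cube([28, 28, 359]);
translate([343, 538, 0]) cube([28, 28, 359]);
translate([651, 538, 0]) cube([28, 28, 359]);
translate([371, 294, 136]) cube([280, 28, 24]);
translate([371, 538, 136]) cube([280, 28, 24]);
translate([343, 322, 136]) cube([28, 216, 24]);
translate([651, 322, 136]) cube([28, 216, 24]);


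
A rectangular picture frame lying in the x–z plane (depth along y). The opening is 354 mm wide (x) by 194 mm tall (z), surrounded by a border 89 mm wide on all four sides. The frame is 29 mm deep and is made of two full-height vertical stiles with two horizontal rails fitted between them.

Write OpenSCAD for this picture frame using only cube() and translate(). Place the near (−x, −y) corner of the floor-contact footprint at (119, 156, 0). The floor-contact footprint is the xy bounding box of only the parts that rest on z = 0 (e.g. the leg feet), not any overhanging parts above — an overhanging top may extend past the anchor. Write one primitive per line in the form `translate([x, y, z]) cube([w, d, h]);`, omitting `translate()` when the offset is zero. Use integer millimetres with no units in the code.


translate([119, 156, 0]) cube([89, 29, 372]);
translate([562, 156, 0]) cube([89, 29, 372]);
translate([208, 156, 0]) cube([354, 29, 89]);
translate([208, 156, 283]) cube([354, 29, 89]);


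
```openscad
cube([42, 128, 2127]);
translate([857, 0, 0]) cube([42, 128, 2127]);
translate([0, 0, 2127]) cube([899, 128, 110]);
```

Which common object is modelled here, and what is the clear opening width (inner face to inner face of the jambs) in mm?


A door frame. The clear opening width is 815 mm.

Two 2127 mm tall posts with a header on top — a door frame. The left jamb is 42 mm wide at x = 0; the right jamb starts at x = 857. The clear opening is 857 − 42 = 815 mm.


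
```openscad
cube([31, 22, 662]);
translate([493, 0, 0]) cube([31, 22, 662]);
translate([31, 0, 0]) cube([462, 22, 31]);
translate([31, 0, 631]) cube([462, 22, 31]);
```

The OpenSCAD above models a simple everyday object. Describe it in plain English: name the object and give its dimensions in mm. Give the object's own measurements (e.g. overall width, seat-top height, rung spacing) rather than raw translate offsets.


A rectangular picture frame lying in the x–z plane (depth along y). The opening is 462 mm wide (x) by 600 mm tall (z), surrounded by a border 31 mm wide on all four sides. The frame is 22 mm deep and is made of two full-height vertical stiles with two horizontal rails fitted between them.


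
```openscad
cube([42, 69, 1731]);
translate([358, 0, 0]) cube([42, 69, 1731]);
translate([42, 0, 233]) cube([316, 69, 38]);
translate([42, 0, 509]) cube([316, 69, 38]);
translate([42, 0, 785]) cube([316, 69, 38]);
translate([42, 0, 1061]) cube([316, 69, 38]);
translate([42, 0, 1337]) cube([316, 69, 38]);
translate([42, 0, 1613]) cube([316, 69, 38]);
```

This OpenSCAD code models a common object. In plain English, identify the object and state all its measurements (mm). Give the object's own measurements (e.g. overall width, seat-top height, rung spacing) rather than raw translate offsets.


A straight ladder. Two 42×69 mm vertical rails, 1731 mm tall, stand 400 mm apart (outside-to-outside) with their front faces coplanar on the −y side. 6 rungs, each 69 mm deep and 38 mm tall, span between the inner faces of the rails, front faces flush with the rails. The lowest rung's underside is at z = 233 mm and rungs are spaced 276 mm apart (underside to underside).


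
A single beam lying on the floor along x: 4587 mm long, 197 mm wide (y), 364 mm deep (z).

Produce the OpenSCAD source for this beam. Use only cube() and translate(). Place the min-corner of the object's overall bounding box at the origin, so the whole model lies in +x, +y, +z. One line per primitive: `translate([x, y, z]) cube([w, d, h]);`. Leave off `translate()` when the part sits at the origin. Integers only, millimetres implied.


cube([4587, 197, 364]);


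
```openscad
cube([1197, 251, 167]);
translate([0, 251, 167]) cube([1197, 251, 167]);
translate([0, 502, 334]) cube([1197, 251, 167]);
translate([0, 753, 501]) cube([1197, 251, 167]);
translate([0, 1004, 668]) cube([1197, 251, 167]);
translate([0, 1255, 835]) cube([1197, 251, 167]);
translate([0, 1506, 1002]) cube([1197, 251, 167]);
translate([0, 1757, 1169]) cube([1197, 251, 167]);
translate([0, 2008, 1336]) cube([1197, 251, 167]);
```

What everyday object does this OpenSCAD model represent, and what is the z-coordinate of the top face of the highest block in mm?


A staircase. The total rise is 1503 mm.

9 identical blocks, each offset up and back from the previous — a staircase. Each step is 167 mm tall and there are 9 of them, so the total rise is 9 × 167 = 1503 mm.


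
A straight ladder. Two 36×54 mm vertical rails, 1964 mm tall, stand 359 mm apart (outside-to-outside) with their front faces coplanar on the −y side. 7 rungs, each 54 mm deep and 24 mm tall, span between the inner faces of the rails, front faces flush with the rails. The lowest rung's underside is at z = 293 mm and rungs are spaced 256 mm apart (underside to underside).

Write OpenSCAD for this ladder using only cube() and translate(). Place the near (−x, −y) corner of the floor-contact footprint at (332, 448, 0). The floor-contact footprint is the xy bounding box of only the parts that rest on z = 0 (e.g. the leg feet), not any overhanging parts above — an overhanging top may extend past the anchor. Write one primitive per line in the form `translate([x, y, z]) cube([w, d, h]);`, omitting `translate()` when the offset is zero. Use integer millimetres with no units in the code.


translate([332, 448, 0]) cube([36, 54, 1964]);
translate([655, 448, 0]) cube([36, 54, 1964]);
translate([368, 448, 293]) cube([287, 54, 24]);
translate([368, 448, 549]) cube([287, 54, 24]);
translate([368, 448, 805]) cube([287, 54, 24]);
translate([368, 448, 1061]) cube([287, 54, 24]);
translate([368, 448, 1317]) cube([287, 54, 24]);
translate([368, 448, 1573]) cube([287, 54, 24]);
translate([368, 448, 1829]) cube([287, 54, 24]);


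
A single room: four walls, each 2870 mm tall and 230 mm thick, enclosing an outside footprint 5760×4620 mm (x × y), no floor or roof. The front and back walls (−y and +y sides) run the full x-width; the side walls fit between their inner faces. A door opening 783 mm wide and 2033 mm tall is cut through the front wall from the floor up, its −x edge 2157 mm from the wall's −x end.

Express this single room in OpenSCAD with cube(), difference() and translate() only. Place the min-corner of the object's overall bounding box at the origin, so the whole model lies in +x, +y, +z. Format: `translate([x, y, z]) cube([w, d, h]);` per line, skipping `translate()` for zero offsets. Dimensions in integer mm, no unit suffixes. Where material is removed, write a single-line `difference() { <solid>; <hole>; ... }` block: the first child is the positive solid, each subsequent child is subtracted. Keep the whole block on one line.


difference() { cube([5760, 230, 2870]); translate([2157, 0, 0]) cube([783, 230, 2033]); }
translate([0, 4390, 0]) cube([5760, 230, 2870]);
translate([0, 230, 0]) cube([230, 4160, 2870]);
translate([5530, 230, 0]) cube([230, 4160, 2870]);


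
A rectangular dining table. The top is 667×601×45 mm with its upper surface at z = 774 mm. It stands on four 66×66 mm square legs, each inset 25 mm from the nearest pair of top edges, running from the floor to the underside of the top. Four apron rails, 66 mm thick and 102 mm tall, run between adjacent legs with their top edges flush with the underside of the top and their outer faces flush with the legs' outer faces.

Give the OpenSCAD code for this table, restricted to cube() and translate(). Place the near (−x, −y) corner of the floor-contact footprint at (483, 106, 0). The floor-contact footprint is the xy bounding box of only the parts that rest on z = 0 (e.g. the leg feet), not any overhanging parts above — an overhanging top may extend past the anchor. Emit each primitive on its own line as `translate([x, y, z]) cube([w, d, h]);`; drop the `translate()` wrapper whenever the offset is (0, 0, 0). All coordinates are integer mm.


translate([458, 81, 729]) cube([667, 601, 45]);
translate([483, 106, 0]) cube([66, 66, 729]);
translate([1034, 106, 0]) cube([66, 66, 729]);
translate([483, 591, 0]) cube([66, 66, 729]);
translate([1034, 591, 0]) cube([66, 66, 729]);
translate([549, 106, 627]) cube([485, 66, 102]);
translate([549, 591, 627]) cube([485, 66, 102]);
translate([483, 172, 627]) cube([66, 419, 102]);
translate([1034, 172, 627]) cube([66, 419, 102]);
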